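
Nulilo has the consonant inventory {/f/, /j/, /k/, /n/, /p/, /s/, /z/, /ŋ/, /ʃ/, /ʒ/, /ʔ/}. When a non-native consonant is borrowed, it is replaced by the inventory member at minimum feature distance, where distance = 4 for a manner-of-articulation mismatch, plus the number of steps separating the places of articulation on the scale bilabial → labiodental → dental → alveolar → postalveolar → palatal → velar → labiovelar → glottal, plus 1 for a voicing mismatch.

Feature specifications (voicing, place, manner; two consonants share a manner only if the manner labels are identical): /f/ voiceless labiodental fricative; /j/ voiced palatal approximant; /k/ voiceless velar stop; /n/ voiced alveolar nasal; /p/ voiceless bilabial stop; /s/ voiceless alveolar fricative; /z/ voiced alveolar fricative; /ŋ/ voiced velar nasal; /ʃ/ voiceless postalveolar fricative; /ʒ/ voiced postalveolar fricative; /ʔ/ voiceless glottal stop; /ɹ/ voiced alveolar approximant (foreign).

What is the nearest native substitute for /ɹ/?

/j/ is closest: same manner (approximant), place distance 2 (alveolar→palatal), same voicing; total 2. Next closest is /n/ at distance 4.

j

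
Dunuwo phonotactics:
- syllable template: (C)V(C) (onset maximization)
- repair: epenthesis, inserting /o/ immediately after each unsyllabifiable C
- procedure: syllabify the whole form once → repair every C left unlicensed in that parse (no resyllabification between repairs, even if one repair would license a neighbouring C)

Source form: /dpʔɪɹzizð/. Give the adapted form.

dopoʔɪɹzizðo

Under (C)V(C), the unsyllabifiable consonants are /d/, /p/, /ð/ (at most one coda consonant is licensed; onsets are limited to one consonant).
Inserting the epenthetic vowel yields /d/ → /do/, /p/ → /po/, /ð/ → /ðo/.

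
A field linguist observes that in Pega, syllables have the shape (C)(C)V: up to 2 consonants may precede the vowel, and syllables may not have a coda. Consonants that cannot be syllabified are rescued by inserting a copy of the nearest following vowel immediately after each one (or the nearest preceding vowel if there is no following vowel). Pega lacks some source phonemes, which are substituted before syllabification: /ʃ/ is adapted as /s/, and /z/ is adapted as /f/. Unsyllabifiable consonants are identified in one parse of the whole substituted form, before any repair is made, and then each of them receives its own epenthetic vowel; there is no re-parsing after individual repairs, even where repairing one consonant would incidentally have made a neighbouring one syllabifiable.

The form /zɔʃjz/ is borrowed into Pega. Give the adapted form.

Substitution: /z/ → /f/, /ʃ/ → /s/, giving /fɔsjf/.
Syllabifying with onset maximization leaves /s/, /j/, /f/ stranded (no codas are permitted; onsets may contain at most 2 consonants).
Epenthesis after each stranded consonant: /s/ → /sɔ/, /j/ → /jɔ/, /f/ → /fɔ/.

fɔsɔjɔfɔ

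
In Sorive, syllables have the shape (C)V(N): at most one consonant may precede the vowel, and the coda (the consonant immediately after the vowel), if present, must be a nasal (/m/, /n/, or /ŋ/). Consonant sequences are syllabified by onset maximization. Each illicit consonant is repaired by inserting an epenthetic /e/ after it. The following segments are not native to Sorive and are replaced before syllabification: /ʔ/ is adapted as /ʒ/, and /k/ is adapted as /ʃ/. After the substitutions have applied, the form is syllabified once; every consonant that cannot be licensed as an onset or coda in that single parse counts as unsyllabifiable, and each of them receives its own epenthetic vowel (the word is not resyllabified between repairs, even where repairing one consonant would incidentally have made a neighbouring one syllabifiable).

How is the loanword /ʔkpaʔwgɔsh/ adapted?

ʒeʃepaʒewegɔsehe

Substitution: /ʔ/ → /ʒ/, /k/ → /ʃ/, giving /ʒʃpaʒwgɔsh/.
Syllabifying with onset maximization leaves /ʒ/, /ʃ/, /ʒ/, /w/, /s/, /h/ stranded (only a nasal (/m/, /n/, or /ŋ/) is licensed in coda position; onsets are limited to one consonant).
Inserting the epenthetic vowel yields /ʒ/ → /ʒe/, /ʃ/ → /ʃe/, /ʒ/ → /ʒe/, /w/ → /we/, /s/ → /se/, /h/ → /he/.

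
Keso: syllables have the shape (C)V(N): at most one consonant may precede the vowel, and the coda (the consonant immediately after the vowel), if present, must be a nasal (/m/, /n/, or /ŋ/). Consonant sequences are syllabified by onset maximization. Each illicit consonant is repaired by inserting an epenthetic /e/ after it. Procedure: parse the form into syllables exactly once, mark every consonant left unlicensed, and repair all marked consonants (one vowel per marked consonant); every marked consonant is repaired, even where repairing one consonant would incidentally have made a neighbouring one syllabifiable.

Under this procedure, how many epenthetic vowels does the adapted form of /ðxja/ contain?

The unsyllabifiable consonants are /ð/, /x/; each receives one epenthetic vowel.

2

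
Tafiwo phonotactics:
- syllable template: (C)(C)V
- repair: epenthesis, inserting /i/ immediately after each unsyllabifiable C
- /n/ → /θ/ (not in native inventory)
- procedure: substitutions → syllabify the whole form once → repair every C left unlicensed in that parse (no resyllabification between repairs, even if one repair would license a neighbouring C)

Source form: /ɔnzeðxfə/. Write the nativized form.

ɔθzeðixfə

Substitution: /n/ → /θ/, giving /ɔθzeðxfə/.
Under (C)(C)V, the unsyllabifiable consonants are /ð/ (no codas are permitted; onsets may contain at most 2 consonants).
Epenthesis after each stranded consonant: /ð/ → /ði/.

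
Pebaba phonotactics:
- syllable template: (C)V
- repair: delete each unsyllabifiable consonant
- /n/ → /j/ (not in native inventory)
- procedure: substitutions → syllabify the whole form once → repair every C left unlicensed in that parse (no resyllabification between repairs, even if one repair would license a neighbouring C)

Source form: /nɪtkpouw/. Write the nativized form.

Substitution: /n/ → /j/, giving /jɪtkpouw/.
Syllabifying with onset maximization leaves /t/, /k/, /w/ stranded (no codas are permitted; onsets are limited to one consonant).
Deletion applies to /t/, /k/, /w/.

jɪpou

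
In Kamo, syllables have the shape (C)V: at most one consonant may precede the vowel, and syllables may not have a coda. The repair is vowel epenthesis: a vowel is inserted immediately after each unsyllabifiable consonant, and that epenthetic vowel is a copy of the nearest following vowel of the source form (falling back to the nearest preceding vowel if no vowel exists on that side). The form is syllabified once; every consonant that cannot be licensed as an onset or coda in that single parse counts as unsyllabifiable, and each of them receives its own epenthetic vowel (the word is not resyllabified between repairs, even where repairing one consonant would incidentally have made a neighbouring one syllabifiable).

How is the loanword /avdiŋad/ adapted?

avidiŋada

Under (C)V, the unsyllabifiable consonants are /v/, /d/ (no codas are permitted; onsets are limited to one consonant).
Epenthesis after each stranded consonant: /v/ → /vi/, /d/ → /da/.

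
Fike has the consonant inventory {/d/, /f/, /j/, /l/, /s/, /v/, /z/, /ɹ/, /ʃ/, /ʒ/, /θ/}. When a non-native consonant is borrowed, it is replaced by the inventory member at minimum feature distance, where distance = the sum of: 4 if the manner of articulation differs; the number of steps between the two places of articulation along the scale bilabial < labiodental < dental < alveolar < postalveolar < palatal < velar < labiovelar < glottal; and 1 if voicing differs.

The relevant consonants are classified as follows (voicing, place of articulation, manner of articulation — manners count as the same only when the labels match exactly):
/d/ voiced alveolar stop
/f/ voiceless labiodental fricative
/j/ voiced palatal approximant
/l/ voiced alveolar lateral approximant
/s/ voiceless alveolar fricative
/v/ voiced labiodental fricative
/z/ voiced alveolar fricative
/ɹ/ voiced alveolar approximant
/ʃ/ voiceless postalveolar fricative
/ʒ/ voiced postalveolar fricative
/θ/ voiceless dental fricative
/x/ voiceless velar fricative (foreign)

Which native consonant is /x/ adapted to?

ʃ

/ʃ/ is closest: same manner (fricative), place distance 2 (velar→postalveolar), same voicing; total 2. Next closest is /s/ at distance 3.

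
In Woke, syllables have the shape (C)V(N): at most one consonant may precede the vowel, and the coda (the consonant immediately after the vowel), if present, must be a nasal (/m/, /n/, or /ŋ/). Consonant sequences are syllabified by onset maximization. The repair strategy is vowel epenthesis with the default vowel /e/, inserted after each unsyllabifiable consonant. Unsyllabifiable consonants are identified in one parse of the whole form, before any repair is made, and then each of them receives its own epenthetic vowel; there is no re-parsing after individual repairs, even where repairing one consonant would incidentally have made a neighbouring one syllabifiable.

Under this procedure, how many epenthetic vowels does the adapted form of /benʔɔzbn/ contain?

The unsyllabifiable consonants are /z/, /b/, /n/; each receives one epenthetic vowel.

3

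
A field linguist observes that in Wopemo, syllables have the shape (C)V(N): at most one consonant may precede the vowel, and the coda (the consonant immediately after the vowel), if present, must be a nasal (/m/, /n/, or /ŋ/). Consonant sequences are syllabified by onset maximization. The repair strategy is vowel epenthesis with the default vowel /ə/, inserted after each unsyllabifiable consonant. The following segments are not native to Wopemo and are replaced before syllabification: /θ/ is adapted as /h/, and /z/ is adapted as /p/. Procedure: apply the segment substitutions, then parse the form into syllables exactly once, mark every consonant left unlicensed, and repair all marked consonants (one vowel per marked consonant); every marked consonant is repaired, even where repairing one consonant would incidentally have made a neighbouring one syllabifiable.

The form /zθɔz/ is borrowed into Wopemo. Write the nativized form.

Substitution: /z/ → /p/, /θ/ → /h/, giving /phɔp/.
Syllabifying with onset maximization leaves /p/, /p/ stranded (only a nasal (/m/, /n/, or /ŋ/) is licensed in coda position; onsets are limited to one consonant).
Each unlicensed consonant becomes the onset of a new syllable: /p/ → /pə/, /p/ → /pə/.

pəhɔpə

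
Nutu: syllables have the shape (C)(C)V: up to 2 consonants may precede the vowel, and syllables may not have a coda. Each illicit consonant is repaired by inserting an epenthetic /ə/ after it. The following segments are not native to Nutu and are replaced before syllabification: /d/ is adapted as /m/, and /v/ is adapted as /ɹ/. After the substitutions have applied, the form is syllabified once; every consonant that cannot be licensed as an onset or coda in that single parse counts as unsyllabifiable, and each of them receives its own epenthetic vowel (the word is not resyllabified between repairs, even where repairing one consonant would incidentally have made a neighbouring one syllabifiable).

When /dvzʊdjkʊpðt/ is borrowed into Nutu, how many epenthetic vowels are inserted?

5

After substitution the input is /mɹzʊmjkʊpðt/.
The unsyllabifiable consonants are /m/, /m/, /p/, /ð/, /t/; each receives one epenthetic vowel.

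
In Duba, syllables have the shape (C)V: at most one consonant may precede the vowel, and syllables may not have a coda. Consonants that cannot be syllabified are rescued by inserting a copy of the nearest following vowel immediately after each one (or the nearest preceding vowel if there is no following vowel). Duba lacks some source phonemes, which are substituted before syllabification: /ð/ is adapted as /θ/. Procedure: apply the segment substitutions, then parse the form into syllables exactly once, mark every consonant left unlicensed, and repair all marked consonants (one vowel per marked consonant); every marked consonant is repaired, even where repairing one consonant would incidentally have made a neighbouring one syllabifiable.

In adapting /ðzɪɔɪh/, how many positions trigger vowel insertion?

2

After substitution the input is /θzɪɔɪh/.
The unsyllabifiable consonants are /θ/, /h/; each receives one epenthetic vowel.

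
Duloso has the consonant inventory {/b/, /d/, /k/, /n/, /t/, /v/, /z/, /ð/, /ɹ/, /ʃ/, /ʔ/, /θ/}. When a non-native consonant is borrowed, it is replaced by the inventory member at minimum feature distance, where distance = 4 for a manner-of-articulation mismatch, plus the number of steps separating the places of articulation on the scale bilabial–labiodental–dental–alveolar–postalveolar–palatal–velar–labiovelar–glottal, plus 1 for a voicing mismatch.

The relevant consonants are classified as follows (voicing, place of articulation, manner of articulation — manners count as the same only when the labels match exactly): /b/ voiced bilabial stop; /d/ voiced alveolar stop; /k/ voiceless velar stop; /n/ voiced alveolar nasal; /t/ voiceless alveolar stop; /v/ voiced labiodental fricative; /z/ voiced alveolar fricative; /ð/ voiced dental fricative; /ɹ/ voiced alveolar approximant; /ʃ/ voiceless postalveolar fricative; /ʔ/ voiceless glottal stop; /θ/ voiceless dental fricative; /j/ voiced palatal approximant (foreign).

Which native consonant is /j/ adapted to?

ɹ

/ɹ/ is closest: same manner (approximant), place distance 2 (palatal→alveolar), same voicing; total 2. Next closest is /d/ at distance 6.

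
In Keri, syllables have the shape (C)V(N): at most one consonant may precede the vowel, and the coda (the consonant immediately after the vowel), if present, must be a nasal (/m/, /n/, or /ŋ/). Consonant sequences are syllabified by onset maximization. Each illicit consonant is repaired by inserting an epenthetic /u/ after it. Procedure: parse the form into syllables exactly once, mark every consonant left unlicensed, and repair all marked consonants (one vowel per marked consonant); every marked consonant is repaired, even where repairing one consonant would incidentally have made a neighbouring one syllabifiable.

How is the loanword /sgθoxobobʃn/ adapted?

suguθoxobobuʃunu

The consonants /s/, /g/, /b/, /ʃ/, /n/ cannot be parsed into a legal (C)V(N) syllable (only a nasal (/m/, /n/, or /ŋ/) is licensed in coda position; onsets are limited to one consonant).
Each unlicensed consonant becomes the onset of a new syllable: /s/ → /su/, /g/ → /gu/, /b/ → /bu/, /ʃ/ → /ʃu/, /n/ → /nu/.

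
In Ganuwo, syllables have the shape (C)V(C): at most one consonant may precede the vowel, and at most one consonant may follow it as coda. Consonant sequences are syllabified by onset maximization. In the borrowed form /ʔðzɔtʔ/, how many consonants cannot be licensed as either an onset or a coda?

3

Syllabifying with onset maximization leaves /ʔ/, /ð/, /ʔ/ stranded (at most one coda consonant is licensed; onsets are limited to one consonant).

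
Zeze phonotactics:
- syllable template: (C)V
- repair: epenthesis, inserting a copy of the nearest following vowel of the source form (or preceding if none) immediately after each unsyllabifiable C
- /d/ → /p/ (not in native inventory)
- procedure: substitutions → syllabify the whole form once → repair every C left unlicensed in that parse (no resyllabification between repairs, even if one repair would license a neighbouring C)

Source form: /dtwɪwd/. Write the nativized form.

Substitution: /d/ → /p/, giving /ptwɪwp/.
The consonants /p/, /t/, /w/, /p/ cannot be parsed into a legal (C)V syllable (no codas are permitted; onsets are limited to one consonant).
Inserting the epenthetic vowel yields /p/ → /pɪ/, /t/ → /tɪ/, /w/ → /wɪ/, /p/ → /pɪ/.

pɪtɪwɪwɪpɪ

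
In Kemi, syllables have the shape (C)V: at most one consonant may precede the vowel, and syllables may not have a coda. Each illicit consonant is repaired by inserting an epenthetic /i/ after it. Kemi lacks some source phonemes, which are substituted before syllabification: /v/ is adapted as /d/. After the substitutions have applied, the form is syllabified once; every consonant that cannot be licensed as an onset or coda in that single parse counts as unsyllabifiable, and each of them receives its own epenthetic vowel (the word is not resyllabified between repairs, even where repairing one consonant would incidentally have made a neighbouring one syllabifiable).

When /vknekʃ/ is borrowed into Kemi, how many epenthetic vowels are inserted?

4

After substitution the input is /dknekʃ/.
The unsyllabifiable consonants are /d/, /k/, /k/, /ʃ/; each receives one epenthetic vowel.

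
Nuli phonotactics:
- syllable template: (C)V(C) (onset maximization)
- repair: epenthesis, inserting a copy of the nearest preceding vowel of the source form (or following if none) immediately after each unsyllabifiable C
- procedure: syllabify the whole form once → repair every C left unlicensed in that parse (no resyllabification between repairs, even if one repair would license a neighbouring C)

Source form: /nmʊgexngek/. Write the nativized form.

Syllabifying with onset maximization leaves /n/, /n/ stranded (at most one coda consonant is licensed; onsets are limited to one consonant).
Epenthesis after each stranded consonant: /n/ → /nʊ/, /n/ → /ne/.

nʊmʊgexnegek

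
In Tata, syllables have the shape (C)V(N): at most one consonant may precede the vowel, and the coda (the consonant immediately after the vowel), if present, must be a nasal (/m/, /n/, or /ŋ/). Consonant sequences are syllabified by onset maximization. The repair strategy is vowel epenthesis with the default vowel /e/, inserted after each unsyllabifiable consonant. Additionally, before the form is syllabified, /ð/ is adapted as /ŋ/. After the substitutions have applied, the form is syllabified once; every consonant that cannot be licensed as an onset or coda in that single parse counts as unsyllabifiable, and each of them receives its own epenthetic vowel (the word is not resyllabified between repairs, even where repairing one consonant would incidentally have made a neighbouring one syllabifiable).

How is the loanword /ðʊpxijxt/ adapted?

ŋʊpexijexete

Substitution: /ð/ → /ŋ/, giving /ŋʊpxijxt/.
Under (C)V(N), the unsyllabifiable consonants are /p/, /j/, /x/, /t/ (only a nasal (/m/, /n/, or /ŋ/) is licensed in coda position; onsets are limited to one consonant).
Each unlicensed consonant becomes the onset of a new syllable: /p/ → /pe/, /j/ → /je/, /x/ → /xe/, /t/ → /te/.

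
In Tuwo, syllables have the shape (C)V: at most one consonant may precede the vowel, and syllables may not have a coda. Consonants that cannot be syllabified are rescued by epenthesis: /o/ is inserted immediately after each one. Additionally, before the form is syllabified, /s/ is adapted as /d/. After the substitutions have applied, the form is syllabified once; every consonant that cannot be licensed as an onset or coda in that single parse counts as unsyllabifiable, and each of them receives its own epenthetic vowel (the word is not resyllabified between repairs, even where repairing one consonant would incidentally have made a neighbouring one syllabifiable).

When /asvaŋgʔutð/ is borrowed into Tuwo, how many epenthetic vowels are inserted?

After substitution the input is /advaŋgʔutð/.
The unsyllabifiable consonants are /d/, /ŋ/, /g/, /t/, /ð/; each receives one epenthetic vowel.

5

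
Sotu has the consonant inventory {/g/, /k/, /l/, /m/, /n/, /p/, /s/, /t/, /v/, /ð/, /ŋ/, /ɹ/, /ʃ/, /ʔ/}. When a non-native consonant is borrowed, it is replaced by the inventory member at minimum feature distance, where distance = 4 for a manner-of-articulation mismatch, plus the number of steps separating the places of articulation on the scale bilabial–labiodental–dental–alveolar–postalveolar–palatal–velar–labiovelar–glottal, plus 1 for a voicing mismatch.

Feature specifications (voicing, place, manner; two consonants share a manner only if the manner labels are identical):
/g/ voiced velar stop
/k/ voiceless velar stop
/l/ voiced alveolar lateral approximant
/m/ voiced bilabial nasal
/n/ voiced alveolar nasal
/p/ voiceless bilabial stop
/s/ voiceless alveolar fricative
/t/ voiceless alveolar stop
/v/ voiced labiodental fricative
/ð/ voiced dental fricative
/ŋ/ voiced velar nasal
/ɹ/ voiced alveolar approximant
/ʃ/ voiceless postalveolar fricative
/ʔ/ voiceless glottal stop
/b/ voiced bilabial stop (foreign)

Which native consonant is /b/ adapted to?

p

/p/ is closest: same manner (stop), place distance 0 (bilabial→bilabial), voicing differs (+1); total 1. Next closest is /m/ at distance 4.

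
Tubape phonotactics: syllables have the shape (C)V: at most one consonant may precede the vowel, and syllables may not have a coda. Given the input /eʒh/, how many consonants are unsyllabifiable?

The consonants /ʒ/, /h/ cannot be parsed into a legal (C)V syllable (no codas are permitted; onsets are limited to one consonant).

2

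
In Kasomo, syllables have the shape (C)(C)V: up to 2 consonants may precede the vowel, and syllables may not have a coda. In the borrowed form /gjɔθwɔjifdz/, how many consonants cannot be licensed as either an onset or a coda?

The consonants /f/, /d/, /z/ cannot be parsed into a legal (C)(C)V syllable (no codas are permitted; onsets may contain at most 2 consonants).

3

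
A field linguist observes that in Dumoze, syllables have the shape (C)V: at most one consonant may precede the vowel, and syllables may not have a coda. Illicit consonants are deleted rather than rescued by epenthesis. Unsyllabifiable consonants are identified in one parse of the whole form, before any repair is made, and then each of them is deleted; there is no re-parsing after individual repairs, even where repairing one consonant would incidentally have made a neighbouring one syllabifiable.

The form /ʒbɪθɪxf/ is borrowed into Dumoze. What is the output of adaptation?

bɪθɪ

Syllabifying with onset maximization leaves /ʒ/, /x/, /f/ stranded (no codas are permitted; onsets are limited to one consonant).
Deleting the stranded consonants removes /ʒ/, /x/, /f/.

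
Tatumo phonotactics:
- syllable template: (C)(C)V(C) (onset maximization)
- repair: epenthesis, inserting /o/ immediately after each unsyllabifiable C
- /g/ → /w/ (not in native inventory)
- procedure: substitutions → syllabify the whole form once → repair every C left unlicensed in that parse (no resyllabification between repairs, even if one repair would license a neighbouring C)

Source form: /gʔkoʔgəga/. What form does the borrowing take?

Substitution: /g/ → /w/, giving /wʔkoʔwəwa/.
Syllabifying with onset maximization leaves /w/ stranded (at most one coda consonant is licensed; onsets may contain at most 2 consonants).
Inserting the epenthetic vowel yields /w/ → /wo/.

woʔkoʔwəwa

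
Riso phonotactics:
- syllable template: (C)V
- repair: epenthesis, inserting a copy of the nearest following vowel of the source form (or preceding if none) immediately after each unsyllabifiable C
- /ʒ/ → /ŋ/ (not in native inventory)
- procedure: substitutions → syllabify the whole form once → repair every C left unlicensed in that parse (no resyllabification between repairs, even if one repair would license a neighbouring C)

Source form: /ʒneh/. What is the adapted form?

ŋenehe

Substitution: /ʒ/ → /ŋ/, giving /ŋneh/.
Under (C)V, the unsyllabifiable consonants are /ŋ/, /h/ (no codas are permitted; onsets are limited to one consonant).
Epenthesis after each stranded consonant: /ŋ/ → /ŋe/, /h/ → /he/.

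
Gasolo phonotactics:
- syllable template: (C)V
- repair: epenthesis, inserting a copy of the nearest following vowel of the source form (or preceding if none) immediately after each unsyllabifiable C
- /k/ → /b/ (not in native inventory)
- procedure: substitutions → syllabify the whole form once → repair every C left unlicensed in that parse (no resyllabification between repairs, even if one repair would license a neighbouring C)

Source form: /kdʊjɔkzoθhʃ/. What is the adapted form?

bʊdʊjɔbozoθohoʃo

Substitution: /k/ → /b/, giving /bdʊjɔbzoθhʃ/.
The consonants /b/, /b/, /θ/, /h/, /ʃ/ cannot be parsed into a legal (C)V syllable (no codas are permitted; onsets are limited to one consonant).
Each unlicensed consonant becomes the onset of a new syllable: /b/ → /bʊ/, /b/ → /bo/, /θ/ → /θo/, /h/ → /ho/, /ʃ/ → /ʃo/.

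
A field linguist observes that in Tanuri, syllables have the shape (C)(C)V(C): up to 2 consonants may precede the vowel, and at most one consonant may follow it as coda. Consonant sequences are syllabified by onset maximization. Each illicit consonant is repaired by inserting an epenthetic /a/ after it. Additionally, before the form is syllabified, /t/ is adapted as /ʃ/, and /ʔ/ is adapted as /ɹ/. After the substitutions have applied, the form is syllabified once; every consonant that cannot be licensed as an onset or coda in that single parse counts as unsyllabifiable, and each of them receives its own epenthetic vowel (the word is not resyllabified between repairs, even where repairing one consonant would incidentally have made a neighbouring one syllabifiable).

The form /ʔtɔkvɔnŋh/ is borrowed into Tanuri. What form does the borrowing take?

Substitution: /ʔ/ → /ɹ/, /t/ → /ʃ/, giving /ɹʃɔkvɔnŋh/.
Syllabifying with onset maximization leaves /ŋ/, /h/ stranded (at most one coda consonant is licensed; onsets may contain at most 2 consonants).
Each unlicensed consonant becomes the onset of a new syllable: /ŋ/ → /ŋa/, /h/ → /ha/.

ɹʃɔkvɔnŋaha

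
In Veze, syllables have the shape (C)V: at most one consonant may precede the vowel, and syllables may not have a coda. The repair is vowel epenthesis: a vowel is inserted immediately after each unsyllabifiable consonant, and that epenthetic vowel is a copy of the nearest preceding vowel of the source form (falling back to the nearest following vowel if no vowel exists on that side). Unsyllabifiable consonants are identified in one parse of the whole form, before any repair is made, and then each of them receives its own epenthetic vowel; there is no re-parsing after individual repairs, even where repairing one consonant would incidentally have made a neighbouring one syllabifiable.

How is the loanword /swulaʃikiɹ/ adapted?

suwulaʃikiɹi

The consonants /s/, /ɹ/ cannot be parsed into a legal (C)V syllable (no codas are permitted; onsets are limited to one consonant).
Each unlicensed consonant becomes the onset of a new syllable: /s/ → /su/, /ɹ/ → /ɹi/.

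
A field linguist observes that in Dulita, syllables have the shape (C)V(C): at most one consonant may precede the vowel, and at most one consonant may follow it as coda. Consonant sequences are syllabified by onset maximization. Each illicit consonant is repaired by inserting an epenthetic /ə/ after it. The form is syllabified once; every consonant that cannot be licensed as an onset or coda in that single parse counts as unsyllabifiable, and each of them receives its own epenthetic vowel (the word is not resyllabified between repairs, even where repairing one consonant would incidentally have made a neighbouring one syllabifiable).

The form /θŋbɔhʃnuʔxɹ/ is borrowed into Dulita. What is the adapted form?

The consonants /θ/, /ŋ/, /ʃ/, /x/, /ɹ/ cannot be parsed into a legal (C)V(C) syllable (at most one coda consonant is licensed; onsets are limited to one consonant).
Inserting the epenthetic vowel yields /θ/ → /θə/, /ŋ/ → /ŋə/, /ʃ/ → /ʃə/, /x/ → /xə/, /ɹ/ → /ɹə/.

θəŋəbɔhʃənuʔxəɹə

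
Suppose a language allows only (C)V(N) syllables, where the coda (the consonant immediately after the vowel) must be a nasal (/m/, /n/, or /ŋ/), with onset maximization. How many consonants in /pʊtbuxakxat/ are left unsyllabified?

3

Under (C)V(N), the unsyllabifiable consonants are /t/, /k/, /t/ (only a nasal (/m/, /n/, or /ŋ/) is licensed in coda position; onsets are limited to one consonant).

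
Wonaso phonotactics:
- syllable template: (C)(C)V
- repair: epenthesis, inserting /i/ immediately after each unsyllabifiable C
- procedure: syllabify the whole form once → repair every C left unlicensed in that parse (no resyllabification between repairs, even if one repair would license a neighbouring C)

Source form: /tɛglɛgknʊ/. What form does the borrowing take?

The consonants /g/ cannot be parsed into a legal (C)(C)V syllable (no codas are permitted; onsets may contain at most 2 consonants).
Each unlicensed consonant becomes the onset of a new syllable: /g/ → /gi/.

tɛglɛgiknʊ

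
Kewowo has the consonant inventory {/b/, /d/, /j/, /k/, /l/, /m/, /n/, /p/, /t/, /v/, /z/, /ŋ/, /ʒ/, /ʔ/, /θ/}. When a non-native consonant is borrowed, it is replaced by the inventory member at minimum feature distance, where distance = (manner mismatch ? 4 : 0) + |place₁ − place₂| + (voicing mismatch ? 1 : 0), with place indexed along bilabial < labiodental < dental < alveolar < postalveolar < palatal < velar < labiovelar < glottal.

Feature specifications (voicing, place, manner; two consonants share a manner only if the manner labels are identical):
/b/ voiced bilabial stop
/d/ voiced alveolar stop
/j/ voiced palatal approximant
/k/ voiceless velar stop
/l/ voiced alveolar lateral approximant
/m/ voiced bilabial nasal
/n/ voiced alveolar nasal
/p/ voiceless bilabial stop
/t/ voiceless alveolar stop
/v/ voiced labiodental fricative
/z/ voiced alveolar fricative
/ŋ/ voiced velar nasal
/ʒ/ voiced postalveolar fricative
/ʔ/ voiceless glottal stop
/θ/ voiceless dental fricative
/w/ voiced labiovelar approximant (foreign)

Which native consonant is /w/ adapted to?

/j/ is closest: same manner (approximant), place distance 2 (labiovelar→palatal), same voicing; total 2. Next closest is /ŋ/ at distance 5.

j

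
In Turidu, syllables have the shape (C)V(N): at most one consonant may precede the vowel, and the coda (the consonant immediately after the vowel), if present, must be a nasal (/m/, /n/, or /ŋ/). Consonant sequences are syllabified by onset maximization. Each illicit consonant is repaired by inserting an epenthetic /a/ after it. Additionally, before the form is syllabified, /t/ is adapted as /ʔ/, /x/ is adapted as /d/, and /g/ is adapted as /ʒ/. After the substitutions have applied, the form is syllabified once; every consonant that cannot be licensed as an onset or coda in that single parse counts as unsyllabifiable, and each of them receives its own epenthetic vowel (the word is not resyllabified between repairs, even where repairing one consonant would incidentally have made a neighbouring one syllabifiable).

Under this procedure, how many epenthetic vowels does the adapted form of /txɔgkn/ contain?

After substitution the input is /ʔdɔʒkn/.
The unsyllabifiable consonants are /ʔ/, /ʒ/, /k/, /n/; each receives one epenthetic vowel.

4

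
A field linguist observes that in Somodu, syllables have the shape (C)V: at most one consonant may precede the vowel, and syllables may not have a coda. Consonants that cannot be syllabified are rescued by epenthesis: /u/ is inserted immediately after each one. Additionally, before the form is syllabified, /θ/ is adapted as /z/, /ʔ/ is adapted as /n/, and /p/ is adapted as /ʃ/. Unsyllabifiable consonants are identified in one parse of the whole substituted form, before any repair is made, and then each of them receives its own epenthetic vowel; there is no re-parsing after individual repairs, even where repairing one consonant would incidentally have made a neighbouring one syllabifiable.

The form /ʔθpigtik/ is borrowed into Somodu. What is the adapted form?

Substitution: /ʔ/ → /n/, /θ/ → /z/, /p/ → /ʃ/, giving /nzʃigtik/.
The consonants /n/, /z/, /g/, /k/ cannot be parsed into a legal (C)V syllable (no codas are permitted; onsets are limited to one consonant).
Epenthesis after each stranded consonant: /n/ → /nu/, /z/ → /zu/, /g/ → /gu/, /k/ → /ku/.

nuzuʃigutiku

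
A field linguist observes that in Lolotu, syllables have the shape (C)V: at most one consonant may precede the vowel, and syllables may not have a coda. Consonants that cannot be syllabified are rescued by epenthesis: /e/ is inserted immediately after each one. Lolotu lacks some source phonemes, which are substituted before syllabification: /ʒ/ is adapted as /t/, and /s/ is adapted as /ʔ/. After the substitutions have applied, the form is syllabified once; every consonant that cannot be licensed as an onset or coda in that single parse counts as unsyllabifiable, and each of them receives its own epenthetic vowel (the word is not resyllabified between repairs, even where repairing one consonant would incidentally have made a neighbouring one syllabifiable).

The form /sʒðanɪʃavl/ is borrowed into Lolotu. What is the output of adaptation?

Substitution: /s/ → /ʔ/, /ʒ/ → /t/, giving /ʔtðanɪʃavl/.
Under (C)V, the unsyllabifiable consonants are /ʔ/, /t/, /v/, /l/ (no codas are permitted; onsets are limited to one consonant).
Epenthesis after each stranded consonant: /ʔ/ → /ʔe/, /t/ → /te/, /v/ → /ve/, /l/ → /le/.

ʔeteðanɪʃavele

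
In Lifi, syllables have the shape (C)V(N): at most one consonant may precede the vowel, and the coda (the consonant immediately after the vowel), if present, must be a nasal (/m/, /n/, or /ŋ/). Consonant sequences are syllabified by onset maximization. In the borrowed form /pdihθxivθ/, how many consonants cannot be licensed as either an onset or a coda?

Syllabifying with onset maximization leaves /p/, /h/, /θ/, /v/, /θ/ stranded (only a nasal (/m/, /n/, or /ŋ/) is licensed in coda position; onsets are limited to one consonant).

5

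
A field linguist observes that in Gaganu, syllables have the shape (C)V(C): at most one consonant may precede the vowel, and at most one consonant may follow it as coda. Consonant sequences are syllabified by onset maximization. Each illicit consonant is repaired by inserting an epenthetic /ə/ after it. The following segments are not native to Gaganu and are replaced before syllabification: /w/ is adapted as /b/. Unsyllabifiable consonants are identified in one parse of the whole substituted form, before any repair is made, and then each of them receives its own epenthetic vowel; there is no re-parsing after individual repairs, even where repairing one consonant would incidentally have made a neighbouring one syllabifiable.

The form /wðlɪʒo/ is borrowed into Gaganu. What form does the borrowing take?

Substitution: /w/ → /b/, giving /bðlɪʒo/.
The consonants /b/, /ð/ cannot be parsed into a legal (C)V(C) syllable (at most one coda consonant is licensed; onsets are limited to one consonant).
Each unlicensed consonant becomes the onset of a new syllable: /b/ → /bə/, /ð/ → /ðə/.

bəðəlɪʒo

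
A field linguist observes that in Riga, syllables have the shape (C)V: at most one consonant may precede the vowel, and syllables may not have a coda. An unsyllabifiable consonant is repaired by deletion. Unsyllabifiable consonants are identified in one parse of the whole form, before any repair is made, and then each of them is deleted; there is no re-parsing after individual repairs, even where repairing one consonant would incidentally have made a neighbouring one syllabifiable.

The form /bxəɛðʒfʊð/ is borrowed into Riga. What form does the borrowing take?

The consonants /b/, /ð/, /ʒ/, /ð/ cannot be parsed into a legal (C)V syllable (no codas are permitted; onsets are limited to one consonant).
Deletion applies to /b/, /ð/, /ʒ/, /ð/.

xəɛfʊ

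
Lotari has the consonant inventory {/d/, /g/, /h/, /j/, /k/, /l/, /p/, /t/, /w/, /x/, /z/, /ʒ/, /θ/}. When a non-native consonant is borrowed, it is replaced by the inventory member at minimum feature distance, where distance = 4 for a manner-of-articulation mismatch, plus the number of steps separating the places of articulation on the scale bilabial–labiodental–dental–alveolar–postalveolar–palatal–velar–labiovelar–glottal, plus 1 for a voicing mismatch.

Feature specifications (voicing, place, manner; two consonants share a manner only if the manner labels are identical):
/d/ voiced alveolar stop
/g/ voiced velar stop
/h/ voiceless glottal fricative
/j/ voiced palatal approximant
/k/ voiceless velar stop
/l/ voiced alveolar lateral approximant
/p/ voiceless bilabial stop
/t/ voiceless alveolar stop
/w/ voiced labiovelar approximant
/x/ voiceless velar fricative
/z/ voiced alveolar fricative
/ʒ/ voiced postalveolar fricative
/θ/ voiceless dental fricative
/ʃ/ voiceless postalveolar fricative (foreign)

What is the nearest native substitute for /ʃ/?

/ʒ/ is closest: same manner (fricative), place distance 0 (postalveolar→postalveolar), voicing differs (+1); total 1. Next closest is /x/ at distance 2.

ʒ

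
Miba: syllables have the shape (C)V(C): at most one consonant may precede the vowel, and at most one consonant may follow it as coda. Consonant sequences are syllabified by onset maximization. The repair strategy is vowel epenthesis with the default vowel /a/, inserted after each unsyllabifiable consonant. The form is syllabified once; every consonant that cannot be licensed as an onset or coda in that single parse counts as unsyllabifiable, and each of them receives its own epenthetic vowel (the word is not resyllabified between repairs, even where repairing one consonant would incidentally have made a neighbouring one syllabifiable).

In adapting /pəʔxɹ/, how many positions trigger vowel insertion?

2

The unsyllabifiable consonants are /x/, /ɹ/; each receives one epenthetic vowel.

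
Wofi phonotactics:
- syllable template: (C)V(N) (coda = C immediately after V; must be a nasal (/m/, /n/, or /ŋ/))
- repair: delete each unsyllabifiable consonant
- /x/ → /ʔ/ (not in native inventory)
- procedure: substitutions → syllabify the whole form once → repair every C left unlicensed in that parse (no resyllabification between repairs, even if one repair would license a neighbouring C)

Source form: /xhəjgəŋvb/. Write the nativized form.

həgəŋ

Substitution: /x/ → /ʔ/, giving /ʔhəjgəŋvb/.
Under (C)V(N), the unsyllabifiable consonants are /ʔ/, /j/, /v/, /b/ (only a nasal (/m/, /n/, or /ŋ/) is licensed in coda position; onsets are limited to one consonant).
Deletion applies to /ʔ/, /j/, /v/, /b/.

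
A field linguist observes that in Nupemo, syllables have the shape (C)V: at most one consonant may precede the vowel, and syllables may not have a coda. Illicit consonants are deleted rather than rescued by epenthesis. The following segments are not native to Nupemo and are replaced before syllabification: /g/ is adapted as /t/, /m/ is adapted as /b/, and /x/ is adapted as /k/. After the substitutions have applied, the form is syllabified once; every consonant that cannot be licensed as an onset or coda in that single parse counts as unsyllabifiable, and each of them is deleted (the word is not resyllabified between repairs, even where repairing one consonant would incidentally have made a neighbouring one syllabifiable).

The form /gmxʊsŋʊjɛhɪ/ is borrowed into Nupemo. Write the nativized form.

Substitution: /g/ → /t/, /m/ → /b/, /x/ → /k/, giving /tbkʊsŋʊjɛhɪ/.
Syllabifying with onset maximization leaves /t/, /b/, /s/ stranded (no codas are permitted; onsets are limited to one consonant).
Deleting the stranded consonants removes /t/, /b/, /s/.

kʊŋʊjɛhɪ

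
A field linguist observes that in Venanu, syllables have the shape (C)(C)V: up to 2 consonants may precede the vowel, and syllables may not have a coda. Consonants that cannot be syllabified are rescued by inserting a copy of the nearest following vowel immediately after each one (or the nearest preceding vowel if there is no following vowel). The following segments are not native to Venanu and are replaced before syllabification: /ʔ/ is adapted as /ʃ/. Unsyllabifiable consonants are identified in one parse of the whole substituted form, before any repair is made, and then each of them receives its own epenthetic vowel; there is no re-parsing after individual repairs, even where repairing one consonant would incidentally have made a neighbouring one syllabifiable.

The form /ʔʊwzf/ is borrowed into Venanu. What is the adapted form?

ʃʊwʊzʊfʊ

Substitution: /ʔ/ → /ʃ/, giving /ʃʊwzf/.
Syllabifying with onset maximization leaves /w/, /z/, /f/ stranded (no codas are permitted; onsets may contain at most 2 consonants).
Each unlicensed consonant becomes the onset of a new syllable: /w/ → /wʊ/, /z/ → /zʊ/, /f/ → /fʊ/.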